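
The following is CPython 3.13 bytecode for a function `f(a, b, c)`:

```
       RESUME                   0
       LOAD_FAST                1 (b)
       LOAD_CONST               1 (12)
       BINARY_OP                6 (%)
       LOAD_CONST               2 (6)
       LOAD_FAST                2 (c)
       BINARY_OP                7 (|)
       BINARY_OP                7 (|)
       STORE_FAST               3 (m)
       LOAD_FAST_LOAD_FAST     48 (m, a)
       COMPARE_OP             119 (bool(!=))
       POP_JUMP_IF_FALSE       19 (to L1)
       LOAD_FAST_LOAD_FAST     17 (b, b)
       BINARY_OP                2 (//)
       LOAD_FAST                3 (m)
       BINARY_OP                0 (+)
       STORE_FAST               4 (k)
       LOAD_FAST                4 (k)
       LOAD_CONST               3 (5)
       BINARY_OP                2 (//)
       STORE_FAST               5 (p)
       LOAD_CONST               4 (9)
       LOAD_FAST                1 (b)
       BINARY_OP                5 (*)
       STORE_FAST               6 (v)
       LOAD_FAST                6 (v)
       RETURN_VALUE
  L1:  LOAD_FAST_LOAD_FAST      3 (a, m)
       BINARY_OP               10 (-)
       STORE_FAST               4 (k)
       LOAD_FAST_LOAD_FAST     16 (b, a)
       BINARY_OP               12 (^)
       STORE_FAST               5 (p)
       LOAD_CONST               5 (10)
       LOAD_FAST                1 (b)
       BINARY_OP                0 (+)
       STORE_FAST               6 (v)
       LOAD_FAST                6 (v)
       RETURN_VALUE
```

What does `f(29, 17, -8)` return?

LOAD_FAST b → push 17. Stack: [17]
LOAD_CONST → push 12. Stack: [17, 12]
BINARY_OP % → 17 % 12 = 5. Stack: [5]
LOAD_CONST → push 6. Stack: [5, 6]
LOAD_FAST c → push -8. Stack: [5, 6, -8]
BINARY_OP | → 6 | -8 = -2. Stack: [5, -2]
BINARY_OP | → 5 | -2 = -1. Stack: [-1]
STORE_FAST m → m=-1. Stack: []
LOAD_FAST_LOAD_FAST m,a → push -1,29. Stack: [-1, 29]
COMPARE_OP bool(!=) → -1 vs 29 = True. Stack: [True]
POP_JUMP_IF_FALSE → pop True; no jump. Stack: []
LOAD_FAST_LOAD_FAST b,b → push 17,17. Stack: [17, 17]
BINARY_OP // → 17 // 17 = 1. Stack: [1]
LOAD_FAST m → push -1. Stack: [1, -1]
BINARY_OP + → 1 + -1 = 0. Stack: [0]
STORE_FAST k → k=0. Stack: []
LOAD_FAST k → push 0. Stack: [0]
LOAD_CONST → push 5. Stack: [0, 5]
BINARY_OP // → 0 // 5 = 0. Stack: [0]
STORE_FAST p → p=0. Stack: []
LOAD_CONST → push 9. Stack: [9]
LOAD_FAST b → push 17. Stack: [9, 17]
BINARY_OP * → 9 * 17 = 153. Stack: [153]
STORE_FAST v → v=153. Stack: []
LOAD_FAST v → push 153. Stack: [153]
RETURN_VALUE → return 153.

153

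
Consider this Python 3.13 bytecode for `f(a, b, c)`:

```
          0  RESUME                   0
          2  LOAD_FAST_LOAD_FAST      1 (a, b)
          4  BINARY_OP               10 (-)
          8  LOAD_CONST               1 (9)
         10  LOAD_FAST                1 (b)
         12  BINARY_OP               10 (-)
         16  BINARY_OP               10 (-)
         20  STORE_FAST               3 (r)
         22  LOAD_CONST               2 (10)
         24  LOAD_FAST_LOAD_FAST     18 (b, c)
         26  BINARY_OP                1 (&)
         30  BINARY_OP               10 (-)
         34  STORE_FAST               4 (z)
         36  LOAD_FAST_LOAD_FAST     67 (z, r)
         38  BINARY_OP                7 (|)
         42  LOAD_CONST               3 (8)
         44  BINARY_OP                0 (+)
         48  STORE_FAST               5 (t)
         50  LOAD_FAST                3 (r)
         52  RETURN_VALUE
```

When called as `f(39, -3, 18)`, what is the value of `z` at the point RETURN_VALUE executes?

-6

LOAD_FAST_LOAD_FAST a,b → push 39,-3. Stack: [39, -3]
BINARY_OP - → 39 - -3 = 42. Stack: [42]
LOAD_CONST → push 9. Stack: [42, 9]
LOAD_FAST b → push -3. Stack: [42, 9, -3]
BINARY_OP - → 9 - -3 = 12. Stack: [42, 12]
BINARY_OP - → 42 - 12 = 30. Stack: [30]
STORE_FAST r → r=30. Stack: []
LOAD_CONST → push 10. Stack: [10]
LOAD_FAST_LOAD_FAST b,c → push -3,18. Stack: [10, -3, 18]
BINARY_OP & → -3 & 18 = 16. Stack: [10, 16]
BINARY_OP - → 10 - 16 = -6. Stack: [-6]
STORE_FAST z → z=-6. Stack: []
LOAD_FAST_LOAD_FAST z,r → push -6,30. Stack: [-6, 30]
BINARY_OP | → -6 | 30 = -2. Stack: [-2]
LOAD_CONST → push 8. Stack: [-2, 8]
BINARY_OP + → -2 + 8 = 6. Stack: [6]
STORE_FAST t → t=6. Stack: []
LOAD_FAST r → push 30. Stack: [30]
RETURN_VALUE → return 30.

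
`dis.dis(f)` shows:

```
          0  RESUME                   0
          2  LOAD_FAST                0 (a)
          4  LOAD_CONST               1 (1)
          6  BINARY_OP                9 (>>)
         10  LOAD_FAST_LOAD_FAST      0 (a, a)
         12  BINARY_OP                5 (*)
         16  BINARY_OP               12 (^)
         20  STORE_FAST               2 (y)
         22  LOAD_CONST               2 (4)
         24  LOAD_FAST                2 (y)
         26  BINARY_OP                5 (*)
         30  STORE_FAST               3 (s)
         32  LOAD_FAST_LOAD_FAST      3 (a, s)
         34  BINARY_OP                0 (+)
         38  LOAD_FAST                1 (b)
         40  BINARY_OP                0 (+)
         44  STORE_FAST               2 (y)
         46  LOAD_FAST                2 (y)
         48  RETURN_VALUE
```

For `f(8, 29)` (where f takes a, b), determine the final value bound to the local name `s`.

LOAD_FAST a → push 8. Stack: [8]
LOAD_CONST → push 1. Stack: [8, 1]
BINARY_OP >> → 8 >> 1 = 4. Stack: [4]
LOAD_FAST_LOAD_FAST a,a → push 8,8. Stack: [4, 8, 8]
BINARY_OP * → 8 * 8 = 64. Stack: [4, 64]
BINARY_OP ^ → 4 ^ 64 = 68. Stack: [68]
STORE_FAST y → y=68. Stack: []
LOAD_CONST → push 4. Stack: [4]
LOAD_FAST y → push 68. Stack: [4, 68]
BINARY_OP * → 4 * 68 = 272. Stack: [272]
STORE_FAST s → s=272. Stack: []
LOAD_FAST_LOAD_FAST a,s → push 8,272. Stack: [8, 272]
BINARY_OP + → 8 + 272 = 280. Stack: [280]
LOAD_FAST b → push 29. Stack: [280, 29]
BINARY_OP + → 280 + 29 = 309. Stack: [309]
STORE_FAST y → y=309. Stack: []
LOAD_FAST y → push 309. Stack: [309]
RETURN_VALUE → return 309.

272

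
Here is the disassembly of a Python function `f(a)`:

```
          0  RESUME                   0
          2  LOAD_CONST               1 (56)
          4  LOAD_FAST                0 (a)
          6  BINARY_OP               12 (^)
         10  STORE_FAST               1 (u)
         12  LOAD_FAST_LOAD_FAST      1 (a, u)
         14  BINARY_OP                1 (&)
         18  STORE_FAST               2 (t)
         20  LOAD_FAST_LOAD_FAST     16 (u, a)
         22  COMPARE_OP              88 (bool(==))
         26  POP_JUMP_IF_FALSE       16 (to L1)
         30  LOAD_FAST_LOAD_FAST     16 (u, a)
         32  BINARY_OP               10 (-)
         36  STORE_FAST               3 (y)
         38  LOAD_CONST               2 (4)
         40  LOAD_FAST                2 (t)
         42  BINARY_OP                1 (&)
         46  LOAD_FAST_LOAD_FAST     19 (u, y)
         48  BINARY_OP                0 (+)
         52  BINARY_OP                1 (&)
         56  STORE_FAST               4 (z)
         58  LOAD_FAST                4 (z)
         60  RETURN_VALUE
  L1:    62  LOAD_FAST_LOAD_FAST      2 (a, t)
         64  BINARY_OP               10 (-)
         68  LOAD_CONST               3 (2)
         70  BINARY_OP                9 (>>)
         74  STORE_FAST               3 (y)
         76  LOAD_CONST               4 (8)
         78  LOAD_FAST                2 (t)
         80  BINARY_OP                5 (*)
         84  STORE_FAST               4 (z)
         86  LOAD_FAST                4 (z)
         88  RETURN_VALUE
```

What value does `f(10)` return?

16

LOAD_CONST → push 56. Stack: [56]
LOAD_FAST a → push 10. Stack: [56, 10]
BINARY_OP ^ → 56 ^ 10 = 50. Stack: [50]
STORE_FAST u → u=50. Stack: []
LOAD_FAST_LOAD_FAST a,u → push 10,50. Stack: [10, 50]
BINARY_OP & → 10 & 50 = 2. Stack: [2]
STORE_FAST t → t=2. Stack: []
LOAD_FAST_LOAD_FAST u,a → push 50,10. Stack: [50, 10]
COMPARE_OP bool(==) → 50 vs 10 = False. Stack: [False]
POP_JUMP_IF_FALSE → pop False; jump. Stack: []
LOAD_FAST_LOAD_FAST a,t → push 10,2. Stack: [10, 2]
BINARY_OP - → 10 - 2 = 8. Stack: [8]
LOAD_CONST → push 2. Stack: [8, 2]
BINARY_OP >> → 8 >> 2 = 2. Stack: [2]
STORE_FAST y → y=2. Stack: []
LOAD_CONST → push 8. Stack: [8]
LOAD_FAST t → push 2. Stack: [8, 2]
BINARY_OP * → 8 * 2 = 16. Stack: [16]
STORE_FAST z → z=16. Stack: []
LOAD_FAST z → push 16. Stack: [16]
RETURN_VALUE → return 16.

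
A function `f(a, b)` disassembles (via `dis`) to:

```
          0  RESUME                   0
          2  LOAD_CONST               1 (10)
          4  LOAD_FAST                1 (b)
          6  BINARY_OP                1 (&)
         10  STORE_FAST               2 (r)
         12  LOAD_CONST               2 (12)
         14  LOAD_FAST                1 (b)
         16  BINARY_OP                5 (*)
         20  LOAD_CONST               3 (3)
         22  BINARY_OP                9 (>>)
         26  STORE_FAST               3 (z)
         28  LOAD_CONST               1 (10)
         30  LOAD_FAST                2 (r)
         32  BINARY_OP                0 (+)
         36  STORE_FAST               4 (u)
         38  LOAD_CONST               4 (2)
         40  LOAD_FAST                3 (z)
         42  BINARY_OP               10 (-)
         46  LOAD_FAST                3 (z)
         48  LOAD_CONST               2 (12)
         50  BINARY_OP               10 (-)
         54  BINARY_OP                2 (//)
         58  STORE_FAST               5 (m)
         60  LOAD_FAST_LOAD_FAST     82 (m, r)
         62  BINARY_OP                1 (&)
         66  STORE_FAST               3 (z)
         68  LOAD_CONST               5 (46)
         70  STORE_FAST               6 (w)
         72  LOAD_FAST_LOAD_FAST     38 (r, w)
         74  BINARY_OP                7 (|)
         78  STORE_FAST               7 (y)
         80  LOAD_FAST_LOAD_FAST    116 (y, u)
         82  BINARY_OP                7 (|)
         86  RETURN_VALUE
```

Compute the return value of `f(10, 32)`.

46

LOAD_CONST → push 10. Stack: [10]
LOAD_FAST b → push 32. Stack: [10, 32]
BINARY_OP & → 10 & 32 = 0. Stack: [0]
STORE_FAST r → r=0. Stack: []
LOAD_CONST → push 12. Stack: [12]
LOAD_FAST b → push 32. Stack: [12, 32]
BINARY_OP * → 12 * 32 = 384. Stack: [384]
LOAD_CONST → push 3. Stack: [384, 3]
BINARY_OP >> → 384 >> 3 = 48. Stack: [48]
STORE_FAST z → z=48. Stack: []
LOAD_CONST → push 10. Stack: [10]
LOAD_FAST r → push 0. Stack: [10, 0]
BINARY_OP + → 10 + 0 = 10. Stack: [10]
STORE_FAST u → u=10. Stack: []
LOAD_CONST → push 2. Stack: [2]
LOAD_FAST z → push 48. Stack: [2, 48]
BINARY_OP - → 2 - 48 = -46. Stack: [-46]
LOAD_FAST z → push 48. Stack: [-46, 48]
LOAD_CONST → push 12. Stack: [-46, 48, 12]
BINARY_OP - → 48 - 12 = 36. Stack: [-46, 36]
BINARY_OP // → -46 // 36 = -2. Stack: [-2]
STORE_FAST m → m=-2. Stack: []
LOAD_FAST_LOAD_FAST m,r → push -2,0. Stack: [-2, 0]
BINARY_OP & → -2 & 0 = 0. Stack: [0]
STORE_FAST z → z=0. Stack: []
LOAD_CONST → push 46. Stack: [46]
STORE_FAST w → w=46. Stack: []
LOAD_FAST_LOAD_FAST r,w → push 0,46. Stack: [0, 46]
BINARY_OP | → 0 | 46 = 46. Stack: [46]
STORE_FAST y → y=46. Stack: []
LOAD_FAST_LOAD_FAST y,u → push 46,10. Stack: [46, 10]
BINARY_OP | → 46 | 10 = 46. Stack: [46]
RETURN_VALUE → return 46.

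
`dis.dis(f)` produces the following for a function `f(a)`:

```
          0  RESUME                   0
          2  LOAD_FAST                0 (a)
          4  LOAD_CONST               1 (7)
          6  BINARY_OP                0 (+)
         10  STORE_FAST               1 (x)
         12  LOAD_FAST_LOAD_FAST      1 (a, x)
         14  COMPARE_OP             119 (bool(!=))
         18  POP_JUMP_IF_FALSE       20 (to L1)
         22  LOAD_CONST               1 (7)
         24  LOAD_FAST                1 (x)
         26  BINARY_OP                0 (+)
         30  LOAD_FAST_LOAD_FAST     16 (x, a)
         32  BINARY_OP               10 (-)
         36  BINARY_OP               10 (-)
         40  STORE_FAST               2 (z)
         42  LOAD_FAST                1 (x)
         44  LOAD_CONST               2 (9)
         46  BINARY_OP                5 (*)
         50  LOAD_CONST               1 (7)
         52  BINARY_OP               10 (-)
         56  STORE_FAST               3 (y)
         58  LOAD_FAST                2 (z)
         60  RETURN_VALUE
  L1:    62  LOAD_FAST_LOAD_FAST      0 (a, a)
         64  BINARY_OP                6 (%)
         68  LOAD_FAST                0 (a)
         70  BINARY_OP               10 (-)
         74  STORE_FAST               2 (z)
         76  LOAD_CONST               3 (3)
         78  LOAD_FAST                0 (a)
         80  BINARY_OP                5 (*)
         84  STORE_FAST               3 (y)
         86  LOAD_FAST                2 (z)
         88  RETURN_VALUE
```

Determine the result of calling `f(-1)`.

LOAD_FAST a → push -1. Stack: [-1]
LOAD_CONST → push 7. Stack: [-1, 7]
BINARY_OP + → -1 + 7 = 6. Stack: [6]
STORE_FAST x → x=6. Stack: []
LOAD_FAST_LOAD_FAST a,x → push -1,6. Stack: [-1, 6]
COMPARE_OP bool(!=) → -1 vs 6 = True. Stack: [True]
POP_JUMP_IF_FALSE → pop True; no jump. Stack: []
LOAD_CONST → push 7. Stack: [7]
LOAD_FAST x → push 6. Stack: [7, 6]
BINARY_OP + → 7 + 6 = 13. Stack: [13]
LOAD_FAST_LOAD_FAST x,a → push 6,-1. Stack: [13, 6, -1]
BINARY_OP - → 6 - -1 = 7. Stack: [13, 7]
BINARY_OP - → 13 - 7 = 6. Stack: [6]
STORE_FAST z → z=6. Stack: []
LOAD_FAST x → push 6. Stack: [6]
LOAD_CONST → push 9. Stack: [6, 9]
BINARY_OP * → 6 * 9 = 54. Stack: [54]
LOAD_CONST → push 7. Stack: [54, 7]
BINARY_OP - → 54 - 7 = 47. Stack: [47]
STORE_FAST y → y=47. Stack: []
LOAD_FAST z → push 6. Stack: [6]
RETURN_VALUE → return 6.

6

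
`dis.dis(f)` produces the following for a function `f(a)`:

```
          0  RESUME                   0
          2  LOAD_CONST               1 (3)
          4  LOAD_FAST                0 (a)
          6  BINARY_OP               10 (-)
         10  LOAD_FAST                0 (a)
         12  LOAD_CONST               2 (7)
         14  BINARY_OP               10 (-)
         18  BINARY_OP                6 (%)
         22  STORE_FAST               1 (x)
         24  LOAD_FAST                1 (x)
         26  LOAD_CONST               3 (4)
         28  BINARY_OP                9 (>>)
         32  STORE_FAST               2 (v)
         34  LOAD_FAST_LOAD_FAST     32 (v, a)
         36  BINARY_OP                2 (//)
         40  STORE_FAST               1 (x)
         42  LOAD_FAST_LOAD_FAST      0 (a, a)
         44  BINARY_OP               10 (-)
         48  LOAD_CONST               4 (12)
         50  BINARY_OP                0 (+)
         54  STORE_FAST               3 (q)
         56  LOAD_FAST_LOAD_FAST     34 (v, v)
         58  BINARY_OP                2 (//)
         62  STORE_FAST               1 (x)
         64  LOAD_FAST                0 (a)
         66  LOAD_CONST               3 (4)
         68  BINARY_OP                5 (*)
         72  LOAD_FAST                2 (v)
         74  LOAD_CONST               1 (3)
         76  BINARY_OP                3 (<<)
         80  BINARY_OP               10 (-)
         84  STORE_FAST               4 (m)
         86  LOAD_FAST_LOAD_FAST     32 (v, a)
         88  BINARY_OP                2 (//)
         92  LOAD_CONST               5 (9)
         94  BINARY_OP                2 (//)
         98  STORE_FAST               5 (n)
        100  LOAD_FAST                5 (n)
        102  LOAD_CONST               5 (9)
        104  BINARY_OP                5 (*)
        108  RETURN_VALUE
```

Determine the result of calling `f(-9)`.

0

LOAD_CONST → push 3. Stack: [3]
LOAD_FAST a → push -9. Stack: [3, -9]
BINARY_OP - → 3 - -9 = 12. Stack: [12]
LOAD_FAST a → push -9. Stack: [12, -9]
LOAD_CONST → push 7. Stack: [12, -9, 7]
BINARY_OP - → -9 - 7 = -16. Stack: [12, -16]
BINARY_OP % → 12 % -16 = -4. Stack: [-4]
STORE_FAST x → x=-4. Stack: []
LOAD_FAST x → push -4. Stack: [-4]
LOAD_CONST → push 4. Stack: [-4, 4]
BINARY_OP >> → -4 >> 4 = -1. Stack: [-1]
STORE_FAST v → v=-1. Stack: []
LOAD_FAST_LOAD_FAST v,a → push -1,-9. Stack: [-1, -9]
BINARY_OP // → -1 // -9 = 0. Stack: [0]
STORE_FAST x → x=0. Stack: []
LOAD_FAST_LOAD_FAST a,a → push -9,-9. Stack: [-9, -9]
BINARY_OP - → -9 - -9 = 0. Stack: [0]
LOAD_CONST → push 12. Stack: [0, 12]
BINARY_OP + → 0 + 12 = 12. Stack: [12]
STORE_FAST q → q=12. Stack: []
LOAD_FAST_LOAD_FAST v,v → push -1,-1. Stack: [-1, -1]
BINARY_OP // → -1 // -1 = 1. Stack: [1]
STORE_FAST x → x=1. Stack: []
LOAD_FAST a → push -9. Stack: [-9]
LOAD_CONST → push 4. Stack: [-9, 4]
BINARY_OP * → -9 * 4 = -36. Stack: [-36]
LOAD_FAST v → push -1. Stack: [-36, -1]
LOAD_CONST → push 3. Stack: [-36, -1, 3]
BINARY_OP << → -1 << 3 = -8. Stack: [-36, -8]
BINARY_OP - → -36 - -8 = -28. Stack: [-28]
STORE_FAST m → m=-28. Stack: []
LOAD_FAST_LOAD_FAST v,a → push -1,-9. Stack: [-1, -9]
BINARY_OP // → -1 // -9 = 0. Stack: [0]
LOAD_CONST → push 9. Stack: [0, 9]
BINARY_OP // → 0 // 9 = 0. Stack: [0]
STORE_FAST n → n=0. Stack: []
LOAD_FAST n → push 0. Stack: [0]
LOAD_CONST → push 9. Stack: [0, 9]
BINARY_OP * → 0 * 9 = 0. Stack: [0]
RETURN_VALUE → return 0.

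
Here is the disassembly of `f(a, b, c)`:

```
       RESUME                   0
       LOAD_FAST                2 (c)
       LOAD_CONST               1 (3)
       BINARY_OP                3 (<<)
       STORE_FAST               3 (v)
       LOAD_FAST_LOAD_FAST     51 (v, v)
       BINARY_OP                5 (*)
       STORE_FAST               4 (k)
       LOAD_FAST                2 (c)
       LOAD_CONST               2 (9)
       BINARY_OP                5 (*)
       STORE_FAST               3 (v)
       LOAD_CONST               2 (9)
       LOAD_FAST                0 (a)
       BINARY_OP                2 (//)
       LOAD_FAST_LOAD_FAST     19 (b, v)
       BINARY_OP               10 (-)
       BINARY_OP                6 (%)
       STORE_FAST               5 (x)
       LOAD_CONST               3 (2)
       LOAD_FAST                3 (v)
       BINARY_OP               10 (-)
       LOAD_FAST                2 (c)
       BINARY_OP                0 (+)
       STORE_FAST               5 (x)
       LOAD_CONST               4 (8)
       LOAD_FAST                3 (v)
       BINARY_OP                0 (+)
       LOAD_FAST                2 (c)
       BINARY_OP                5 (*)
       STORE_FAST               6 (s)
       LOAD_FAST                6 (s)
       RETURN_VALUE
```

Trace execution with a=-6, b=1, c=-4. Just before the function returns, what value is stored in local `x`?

34

LOAD_FAST c → push -4. Stack: [-4]
LOAD_CONST → push 3. Stack: [-4, 3]
BINARY_OP << → -4 << 3 = -32. Stack: [-32]
STORE_FAST v → v=-32. Stack: []
LOAD_FAST_LOAD_FAST v,v → push -32,-32. Stack: [-32, -32]
BINARY_OP * → -32 * -32 = 1024. Stack: [1024]
STORE_FAST k → k=1024. Stack: []
LOAD_FAST c → push -4. Stack: [-4]
LOAD_CONST → push 9. Stack: [-4, 9]
BINARY_OP * → -4 * 9 = -36. Stack: [-36]
STORE_FAST v → v=-36. Stack: []
LOAD_CONST → push 9. Stack: [9]
LOAD_FAST a → push -6. Stack: [9, -6]
BINARY_OP // → 9 // -6 = -2. Stack: [-2]
LOAD_FAST_LOAD_FAST b,v → push 1,-36. Stack: [-2, 1, -36]
BINARY_OP - → 1 - -36 = 37. Stack: [-2, 37]
BINARY_OP % → -2 % 37 = 35. Stack: [35]
STORE_FAST x → x=35. Stack: []
LOAD_CONST → push 2. Stack: [2]
LOAD_FAST v → push -36. Stack: [2, -36]
BINARY_OP - → 2 - -36 = 38. Stack: [38]
LOAD_FAST c → push -4. Stack: [38, -4]
BINARY_OP + → 38 + -4 = 34. Stack: [34]
STORE_FAST x → x=34. Stack: []
LOAD_CONST → push 8. Stack: [8]
LOAD_FAST v → push -36. Stack: [8, -36]
BINARY_OP + → 8 + -36 = -28. Stack: [-28]
LOAD_FAST c → push -4. Stack: [-28, -4]
BINARY_OP * → -28 * -4 = 112. Stack: [112]
STORE_FAST s → s=112. Stack: []
LOAD_FAST s → push 112. Stack: [112]
RETURN_VALUE → return 112.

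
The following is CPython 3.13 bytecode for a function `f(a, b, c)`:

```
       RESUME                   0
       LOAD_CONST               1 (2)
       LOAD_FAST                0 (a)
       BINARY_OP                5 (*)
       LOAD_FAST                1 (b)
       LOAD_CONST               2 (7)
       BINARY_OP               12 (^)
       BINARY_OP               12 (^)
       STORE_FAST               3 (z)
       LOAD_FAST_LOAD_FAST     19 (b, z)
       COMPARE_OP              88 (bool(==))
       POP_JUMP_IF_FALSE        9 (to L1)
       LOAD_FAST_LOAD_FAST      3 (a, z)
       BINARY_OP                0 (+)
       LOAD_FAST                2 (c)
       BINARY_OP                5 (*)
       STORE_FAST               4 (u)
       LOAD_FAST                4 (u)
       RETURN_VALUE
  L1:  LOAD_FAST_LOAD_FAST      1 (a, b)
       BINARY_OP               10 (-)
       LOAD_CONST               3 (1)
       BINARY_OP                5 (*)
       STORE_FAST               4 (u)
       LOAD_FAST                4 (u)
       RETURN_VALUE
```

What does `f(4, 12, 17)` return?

LOAD_CONST → push 2. Stack: [2]
LOAD_FAST a → push 4. Stack: [2, 4]
BINARY_OP * → 2 * 4 = 8. Stack: [8]
LOAD_FAST b → push 12. Stack: [8, 12]
LOAD_CONST → push 7. Stack: [8, 12, 7]
BINARY_OP ^ → 12 ^ 7 = 11. Stack: [8, 11]
BINARY_OP ^ → 8 ^ 11 = 3. Stack: [3]
STORE_FAST z → z=3. Stack: []
LOAD_FAST_LOAD_FAST b,z → push 12,3. Stack: [12, 3]
COMPARE_OP bool(==) → 12 vs 3 = False. Stack: [False]
POP_JUMP_IF_FALSE → pop False; jump. Stack: []
LOAD_FAST_LOAD_FAST a,b → push 4,12. Stack: [4, 12]
BINARY_OP - → 4 - 12 = -8. Stack: [-8]
LOAD_CONST → push 1. Stack: [-8, 1]
BINARY_OP * → -8 * 1 = -8. Stack: [-8]
STORE_FAST u → u=-8. Stack: []
LOAD_FAST u → push -8. Stack: [-8]
RETURN_VALUE → return -8.

-8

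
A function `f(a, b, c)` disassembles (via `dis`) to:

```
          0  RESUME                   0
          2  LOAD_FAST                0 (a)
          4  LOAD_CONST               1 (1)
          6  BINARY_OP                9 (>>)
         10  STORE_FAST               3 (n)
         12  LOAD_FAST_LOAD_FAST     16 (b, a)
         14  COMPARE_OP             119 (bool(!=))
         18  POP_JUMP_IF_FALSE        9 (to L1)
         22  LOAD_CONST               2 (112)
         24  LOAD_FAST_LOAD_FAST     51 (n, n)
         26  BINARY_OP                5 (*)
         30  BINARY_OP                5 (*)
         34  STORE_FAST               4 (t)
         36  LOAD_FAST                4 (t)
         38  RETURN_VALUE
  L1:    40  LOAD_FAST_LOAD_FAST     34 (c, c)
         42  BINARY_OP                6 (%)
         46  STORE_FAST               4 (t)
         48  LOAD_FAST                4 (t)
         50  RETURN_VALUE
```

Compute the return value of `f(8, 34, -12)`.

1792

LOAD_FAST a → push 8. Stack: [8]
LOAD_CONST → push 1. Stack: [8, 1]
BINARY_OP >> → 8 >> 1 = 4. Stack: [4]
STORE_FAST n → n=4. Stack: []
LOAD_FAST_LOAD_FAST b,a → push 34,8. Stack: [34, 8]
COMPARE_OP bool(!=) → 34 vs 8 = True. Stack: [True]
POP_JUMP_IF_FALSE → pop True; no jump. Stack: []
LOAD_CONST → push 112. Stack: [112]
LOAD_FAST_LOAD_FAST n,n → push 4,4. Stack: [112, 4, 4]
BINARY_OP * → 4 * 4 = 16. Stack: [112, 16]
BINARY_OP * → 112 * 16 = 1792. Stack: [1792]
STORE_FAST t → t=1792. Stack: []
LOAD_FAST t → push 1792. Stack: [1792]
RETURN_VALUE → return 1792.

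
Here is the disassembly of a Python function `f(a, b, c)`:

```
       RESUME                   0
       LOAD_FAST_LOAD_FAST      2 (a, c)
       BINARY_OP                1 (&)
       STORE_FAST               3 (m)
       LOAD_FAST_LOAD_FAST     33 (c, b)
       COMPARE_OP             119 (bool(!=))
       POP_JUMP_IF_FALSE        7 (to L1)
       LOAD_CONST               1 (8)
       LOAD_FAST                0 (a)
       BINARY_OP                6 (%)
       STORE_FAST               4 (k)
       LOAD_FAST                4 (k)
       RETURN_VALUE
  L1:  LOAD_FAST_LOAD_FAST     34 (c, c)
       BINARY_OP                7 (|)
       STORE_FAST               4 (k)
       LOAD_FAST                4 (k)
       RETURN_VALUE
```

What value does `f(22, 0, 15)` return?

LOAD_FAST_LOAD_FAST a,c → push 22,15. Stack: [22, 15]
BINARY_OP & → 22 & 15 = 6. Stack: [6]
STORE_FAST m → m=6. Stack: []
LOAD_FAST_LOAD_FAST c,b → push 15,0. Stack: [15, 0]
COMPARE_OP bool(!=) → 15 vs 0 = True. Stack: [True]
POP_JUMP_IF_FALSE → pop True; no jump. Stack: []
LOAD_CONST → push 8. Stack: [8]
LOAD_FAST a → push 22. Stack: [8, 22]
BINARY_OP % → 8 % 22 = 8. Stack: [8]
STORE_FAST k → k=8. Stack: []
LOAD_FAST k → push 8. Stack: [8]
RETURN_VALUE → return 8.

8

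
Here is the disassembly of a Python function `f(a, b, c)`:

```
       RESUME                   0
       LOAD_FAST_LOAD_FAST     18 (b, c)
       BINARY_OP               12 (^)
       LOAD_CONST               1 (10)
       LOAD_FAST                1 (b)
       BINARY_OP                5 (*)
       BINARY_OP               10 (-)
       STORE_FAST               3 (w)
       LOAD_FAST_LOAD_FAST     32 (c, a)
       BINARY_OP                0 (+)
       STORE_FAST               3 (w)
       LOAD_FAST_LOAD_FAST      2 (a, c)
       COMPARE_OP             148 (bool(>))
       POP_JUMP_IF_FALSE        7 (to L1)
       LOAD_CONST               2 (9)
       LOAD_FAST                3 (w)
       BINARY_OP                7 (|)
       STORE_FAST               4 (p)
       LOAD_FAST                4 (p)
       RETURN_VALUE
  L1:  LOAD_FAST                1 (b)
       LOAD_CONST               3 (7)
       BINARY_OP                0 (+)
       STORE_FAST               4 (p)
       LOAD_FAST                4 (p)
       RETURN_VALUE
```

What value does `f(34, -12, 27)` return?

61

LOAD_FAST_LOAD_FAST b,c → push -12,27. Stack: [-12, 27]
BINARY_OP ^ → -12 ^ 27 = -17. Stack: [-17]
LOAD_CONST → push 10. Stack: [-17, 10]
LOAD_FAST b → push -12. Stack: [-17, 10, -12]
BINARY_OP * → 10 * -12 = -120. Stack: [-17, -120]
BINARY_OP - → -17 - -120 = 103. Stack: [103]
STORE_FAST w → w=103. Stack: []
LOAD_FAST_LOAD_FAST c,a → push 27,34. Stack: [27, 34]
BINARY_OP + → 27 + 34 = 61. Stack: [61]
STORE_FAST w → w=61. Stack: []
LOAD_FAST_LOAD_FAST a,c → push 34,27. Stack: [34, 27]
COMPARE_OP bool(>) → 34 vs 27 = True. Stack: [True]
POP_JUMP_IF_FALSE → pop True; no jump. Stack: []
LOAD_CONST → push 9. Stack: [9]
LOAD_FAST w → push 61. Stack: [9, 61]
BINARY_OP | → 9 | 61 = 61. Stack: [61]
STORE_FAST p → p=61. Stack: []
LOAD_FAST p → push 61. Stack: [61]
RETURN_VALUE → return 61.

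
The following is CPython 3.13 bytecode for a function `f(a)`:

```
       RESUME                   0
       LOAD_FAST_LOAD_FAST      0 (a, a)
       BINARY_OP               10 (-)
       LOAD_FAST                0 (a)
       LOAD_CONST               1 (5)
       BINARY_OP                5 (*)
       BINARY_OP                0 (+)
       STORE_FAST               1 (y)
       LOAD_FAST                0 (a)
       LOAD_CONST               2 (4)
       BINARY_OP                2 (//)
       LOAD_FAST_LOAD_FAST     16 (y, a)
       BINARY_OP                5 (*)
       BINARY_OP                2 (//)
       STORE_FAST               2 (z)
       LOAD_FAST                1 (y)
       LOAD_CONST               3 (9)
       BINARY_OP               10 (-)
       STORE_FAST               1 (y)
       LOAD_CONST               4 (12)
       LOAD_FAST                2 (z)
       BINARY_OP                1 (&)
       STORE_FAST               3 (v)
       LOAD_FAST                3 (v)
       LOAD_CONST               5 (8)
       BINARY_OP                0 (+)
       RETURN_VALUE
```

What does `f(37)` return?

LOAD_FAST_LOAD_FAST a,a → push 37,37. Stack: [37, 37]
BINARY_OP - → 37 - 37 = 0. Stack: [0]
LOAD_FAST a → push 37. Stack: [0, 37]
LOAD_CONST → push 5. Stack: [0, 37, 5]
BINARY_OP * → 37 * 5 = 185. Stack: [0, 185]
BINARY_OP + → 0 + 185 = 185. Stack: [185]
STORE_FAST y → y=185. Stack: []
LOAD_FAST a → push 37. Stack: [37]
LOAD_CONST → push 4. Stack: [37, 4]
BINARY_OP // → 37 // 4 = 9. Stack: [9]
LOAD_FAST_LOAD_FAST y,a → push 185,37. Stack: [9, 185, 37]
BINARY_OP * → 185 * 37 = 6845. Stack: [9, 6845]
BINARY_OP // → 9 // 6845 = 0. Stack: [0]
STORE_FAST z → z=0. Stack: []
LOAD_FAST y → push 185. Stack: [185]
LOAD_CONST → push 9. Stack: [185, 9]
BINARY_OP - → 185 - 9 = 176. Stack: [176]
STORE_FAST y → y=176. Stack: []
LOAD_CONST → push 12. Stack: [12]
LOAD_FAST z → push 0. Stack: [12, 0]
BINARY_OP & → 12 & 0 = 0. Stack: [0]
STORE_FAST v → v=0. Stack: []
LOAD_FAST v → push 0. Stack: [0]
LOAD_CONST → push 8. Stack: [0, 8]
BINARY_OP + → 0 + 8 = 8. Stack: [8]
RETURN_VALUE → return 8.

8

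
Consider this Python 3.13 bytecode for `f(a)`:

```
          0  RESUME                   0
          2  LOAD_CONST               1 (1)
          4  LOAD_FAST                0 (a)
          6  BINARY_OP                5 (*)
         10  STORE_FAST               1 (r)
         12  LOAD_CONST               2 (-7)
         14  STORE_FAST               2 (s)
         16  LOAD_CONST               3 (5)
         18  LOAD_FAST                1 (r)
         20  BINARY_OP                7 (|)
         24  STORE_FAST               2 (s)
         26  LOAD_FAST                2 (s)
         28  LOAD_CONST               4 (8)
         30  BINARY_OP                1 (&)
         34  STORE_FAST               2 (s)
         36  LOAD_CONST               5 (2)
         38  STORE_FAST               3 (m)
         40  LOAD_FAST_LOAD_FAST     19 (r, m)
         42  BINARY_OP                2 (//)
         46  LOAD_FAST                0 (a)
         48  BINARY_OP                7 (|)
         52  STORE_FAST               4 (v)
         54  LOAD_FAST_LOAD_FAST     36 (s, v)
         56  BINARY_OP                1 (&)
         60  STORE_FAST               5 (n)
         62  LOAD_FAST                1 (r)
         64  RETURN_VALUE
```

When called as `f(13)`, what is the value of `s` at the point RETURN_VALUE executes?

8

LOAD_CONST → push 1. Stack: [1]
LOAD_FAST a → push 13. Stack: [1, 13]
BINARY_OP * → 1 * 13 = 13. Stack: [13]
STORE_FAST r → r=13. Stack: []
LOAD_CONST → push -7. Stack: [-7]
STORE_FAST s → s=-7. Stack: []
LOAD_CONST → push 5. Stack: [5]
LOAD_FAST r → push 13. Stack: [5, 13]
BINARY_OP | → 5 | 13 = 13. Stack: [13]
STORE_FAST s → s=13. Stack: []
LOAD_FAST s → push 13. Stack: [13]
LOAD_CONST → push 8. Stack: [13, 8]
BINARY_OP & → 13 & 8 = 8. Stack: [8]
STORE_FAST s → s=8. Stack: []
LOAD_CONST → push 2. Stack: [2]
STORE_FAST m → m=2. Stack: []
LOAD_FAST_LOAD_FAST r,m → push 13,2. Stack: [13, 2]
BINARY_OP // → 13 // 2 = 6. Stack: [6]
LOAD_FAST a → push 13. Stack: [6, 13]
BINARY_OP | → 6 | 13 = 15. Stack: [15]
STORE_FAST v → v=15. Stack: []
LOAD_FAST_LOAD_FAST s,v → push 8,15. Stack: [8, 15]
BINARY_OP & → 8 & 15 = 8. Stack: [8]
STORE_FAST n → n=8. Stack: []
LOAD_FAST r → push 13. Stack: [13]
RETURN_VALUE → return 13.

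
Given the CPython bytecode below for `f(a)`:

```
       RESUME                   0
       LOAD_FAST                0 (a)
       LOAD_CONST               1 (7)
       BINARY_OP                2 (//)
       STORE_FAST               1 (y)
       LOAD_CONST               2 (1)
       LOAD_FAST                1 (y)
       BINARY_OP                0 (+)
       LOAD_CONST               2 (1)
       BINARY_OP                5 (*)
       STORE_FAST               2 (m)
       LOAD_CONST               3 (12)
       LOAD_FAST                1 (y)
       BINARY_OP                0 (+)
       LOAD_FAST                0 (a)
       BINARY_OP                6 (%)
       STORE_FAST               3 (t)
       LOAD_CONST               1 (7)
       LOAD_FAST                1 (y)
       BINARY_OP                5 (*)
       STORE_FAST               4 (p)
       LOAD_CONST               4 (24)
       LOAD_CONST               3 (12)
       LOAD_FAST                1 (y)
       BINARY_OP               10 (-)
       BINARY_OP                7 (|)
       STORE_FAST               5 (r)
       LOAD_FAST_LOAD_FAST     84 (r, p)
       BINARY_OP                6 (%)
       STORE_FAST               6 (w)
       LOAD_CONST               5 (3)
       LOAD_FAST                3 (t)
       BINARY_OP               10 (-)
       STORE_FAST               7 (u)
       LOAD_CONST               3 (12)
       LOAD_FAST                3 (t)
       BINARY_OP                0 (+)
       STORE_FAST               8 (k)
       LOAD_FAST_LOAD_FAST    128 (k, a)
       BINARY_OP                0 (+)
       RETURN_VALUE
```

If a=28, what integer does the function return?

LOAD_FAST a → push 28. Stack: [28]
LOAD_CONST → push 7. Stack: [28, 7]
BINARY_OP // → 28 // 7 = 4. Stack: [4]
STORE_FAST y → y=4. Stack: []
LOAD_CONST → push 1. Stack: [1]
LOAD_FAST y → push 4. Stack: [1, 4]
BINARY_OP + → 1 + 4 = 5. Stack: [5]
LOAD_CONST → push 1. Stack: [5, 1]
BINARY_OP * → 5 * 1 = 5. Stack: [5]
STORE_FAST m → m=5. Stack: []
LOAD_CONST → push 12. Stack: [12]
LOAD_FAST y → push 4. Stack: [12, 4]
BINARY_OP + → 12 + 4 = 16. Stack: [16]
LOAD_FAST a → push 28. Stack: [16, 28]
BINARY_OP % → 16 % 28 = 16. Stack: [16]
STORE_FAST t → t=16. Stack: []
LOAD_CONST → push 7. Stack: [7]
LOAD_FAST y → push 4. Stack: [7, 4]
BINARY_OP * → 7 * 4 = 28. Stack: [28]
STORE_FAST p → p=28. Stack: []
LOAD_CONST → push 24. Stack: [24]
LOAD_CONST → push 12. Stack: [24, 12]
LOAD_FAST y → push 4. Stack: [24, 12, 4]
BINARY_OP - → 12 - 4 = 8. Stack: [24, 8]
BINARY_OP | → 24 | 8 = 24. Stack: [24]
STORE_FAST r → r=24. Stack: []
LOAD_FAST_LOAD_FAST r,p → push 24,28. Stack: [24, 28]
BINARY_OP % → 24 % 28 = 24. Stack: [24]
STORE_FAST w → w=24. Stack: []
LOAD_CONST → push 3. Stack: [3]
LOAD_FAST t → push 16. Stack: [3, 16]
BINARY_OP - → 3 - 16 = -13. Stack: [-13]
STORE_FAST u → u=-13. Stack: []
LOAD_CONST → push 12. Stack: [12]
LOAD_FAST t → push 16. Stack: [12, 16]
BINARY_OP + → 12 + 16 = 28. Stack: [28]
STORE_FAST k → k=28. Stack: []
LOAD_FAST_LOAD_FAST k,a → push 28,28. Stack: [28, 28]
BINARY_OP + → 28 + 28 = 56. Stack: [56]
RETURN_VALUE → return 56.

56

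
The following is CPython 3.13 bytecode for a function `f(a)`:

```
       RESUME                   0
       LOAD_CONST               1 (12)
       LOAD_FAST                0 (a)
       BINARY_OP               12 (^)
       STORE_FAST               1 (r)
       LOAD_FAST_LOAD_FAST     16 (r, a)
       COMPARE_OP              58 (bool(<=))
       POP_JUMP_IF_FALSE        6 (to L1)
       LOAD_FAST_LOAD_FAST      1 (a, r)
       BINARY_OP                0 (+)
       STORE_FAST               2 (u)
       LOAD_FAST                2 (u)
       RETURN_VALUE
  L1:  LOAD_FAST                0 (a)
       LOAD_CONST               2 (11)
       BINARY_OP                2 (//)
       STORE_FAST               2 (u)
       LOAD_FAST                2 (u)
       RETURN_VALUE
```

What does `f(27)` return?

50

LOAD_CONST → push 12. Stack: [12]
LOAD_FAST a → push 27. Stack: [12, 27]
BINARY_OP ^ → 12 ^ 27 = 23. Stack: [23]
STORE_FAST r → r=23. Stack: []
LOAD_FAST_LOAD_FAST r,a → push 23,27. Stack: [23, 27]
COMPARE_OP bool(<=) → 23 vs 27 = True. Stack: [True]
POP_JUMP_IF_FALSE → pop True; no jump. Stack: []
LOAD_FAST_LOAD_FAST a,r → push 27,23. Stack: [27, 23]
BINARY_OP + → 27 + 23 = 50. Stack: [50]
STORE_FAST u → u=50. Stack: []
LOAD_FAST u → push 50. Stack: [50]
RETURN_VALUE → return 50.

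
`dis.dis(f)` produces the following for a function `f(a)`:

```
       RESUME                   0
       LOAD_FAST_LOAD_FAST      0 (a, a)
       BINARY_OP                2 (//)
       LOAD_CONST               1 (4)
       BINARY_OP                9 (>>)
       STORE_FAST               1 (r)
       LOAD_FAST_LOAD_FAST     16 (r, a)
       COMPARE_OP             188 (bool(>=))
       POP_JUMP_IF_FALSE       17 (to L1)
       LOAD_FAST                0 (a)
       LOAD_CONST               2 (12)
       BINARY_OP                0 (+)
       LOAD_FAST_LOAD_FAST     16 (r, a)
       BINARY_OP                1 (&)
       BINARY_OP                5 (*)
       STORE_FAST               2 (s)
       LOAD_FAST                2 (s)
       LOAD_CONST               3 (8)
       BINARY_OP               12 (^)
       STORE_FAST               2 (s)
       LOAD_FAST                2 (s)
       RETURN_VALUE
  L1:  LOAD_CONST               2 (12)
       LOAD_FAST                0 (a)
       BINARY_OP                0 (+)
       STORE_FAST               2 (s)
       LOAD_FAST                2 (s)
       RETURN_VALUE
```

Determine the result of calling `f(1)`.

13

LOAD_FAST_LOAD_FAST a,a → push 1,1. Stack: [1, 1]
BINARY_OP // → 1 // 1 = 1. Stack: [1]
LOAD_CONST → push 4. Stack: [1, 4]
BINARY_OP >> → 1 >> 4 = 0. Stack: [0]
STORE_FAST r → r=0. Stack: []
LOAD_FAST_LOAD_FAST r,a → push 0,1. Stack: [0, 1]
COMPARE_OP bool(>=) → 0 vs 1 = False. Stack: [False]
POP_JUMP_IF_FALSE → pop False; jump. Stack: []
LOAD_CONST → push 12. Stack: [12]
LOAD_FAST a → push 1. Stack: [12, 1]
BINARY_OP + → 12 + 1 = 13. Stack: [13]
STORE_FAST s → s=13. Stack: []
LOAD_FAST s → push 13. Stack: [13]
RETURN_VALUE → return 13.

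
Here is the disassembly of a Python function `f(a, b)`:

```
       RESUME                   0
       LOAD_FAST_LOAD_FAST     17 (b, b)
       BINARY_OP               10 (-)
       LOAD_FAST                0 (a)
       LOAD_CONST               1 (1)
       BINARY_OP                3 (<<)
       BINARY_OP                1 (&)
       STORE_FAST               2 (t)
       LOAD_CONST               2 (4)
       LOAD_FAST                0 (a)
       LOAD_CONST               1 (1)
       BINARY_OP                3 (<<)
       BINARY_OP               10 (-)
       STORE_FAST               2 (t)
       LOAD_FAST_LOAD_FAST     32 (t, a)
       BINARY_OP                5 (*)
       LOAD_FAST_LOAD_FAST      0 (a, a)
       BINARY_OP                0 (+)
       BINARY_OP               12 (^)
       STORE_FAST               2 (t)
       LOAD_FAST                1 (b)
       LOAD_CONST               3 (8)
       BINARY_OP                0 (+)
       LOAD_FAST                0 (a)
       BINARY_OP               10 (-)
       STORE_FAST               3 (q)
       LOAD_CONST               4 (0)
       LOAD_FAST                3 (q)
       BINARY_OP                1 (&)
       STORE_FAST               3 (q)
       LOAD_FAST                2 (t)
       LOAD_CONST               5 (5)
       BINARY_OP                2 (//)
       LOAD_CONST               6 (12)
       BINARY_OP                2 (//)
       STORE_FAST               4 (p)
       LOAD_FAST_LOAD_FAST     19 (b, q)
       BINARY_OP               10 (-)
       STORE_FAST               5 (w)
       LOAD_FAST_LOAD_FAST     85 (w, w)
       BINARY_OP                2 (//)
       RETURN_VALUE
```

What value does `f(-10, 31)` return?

1

LOAD_FAST_LOAD_FAST b,b → push 31,31. Stack: [31, 31]
BINARY_OP - → 31 - 31 = 0. Stack: [0]
LOAD_FAST a → push -10. Stack: [0, -10]
LOAD_CONST → push 1. Stack: [0, -10, 1]
BINARY_OP << → -10 << 1 = -20. Stack: [0, -20]
BINARY_OP & → 0 & -20 = 0. Stack: [0]
STORE_FAST t → t=0. Stack: []
LOAD_CONST → push 4. Stack: [4]
LOAD_FAST a → push -10. Stack: [4, -10]
LOAD_CONST → push 1. Stack: [4, -10, 1]
BINARY_OP << → -10 << 1 = -20. Stack: [4, -20]
BINARY_OP - → 4 - -20 = 24. Stack: [24]
STORE_FAST t → t=24. Stack: []
LOAD_FAST_LOAD_FAST t,a → push 24,-10. Stack: [24, -10]
BINARY_OP * → 24 * -10 = -240. Stack: [-240]
LOAD_FAST_LOAD_FAST a,a → push -10,-10. Stack: [-240, -10, -10]
BINARY_OP + → -10 + -10 = -20. Stack: [-240, -20]
BINARY_OP ^ → -240 ^ -20 = 252. Stack: [252]
STORE_FAST t → t=252. Stack: []
LOAD_FAST b → push 31. Stack: [31]
LOAD_CONST → push 8. Stack: [31, 8]
BINARY_OP + → 31 + 8 = 39. Stack: [39]
LOAD_FAST a → push -10. Stack: [39, -10]
BINARY_OP - → 39 - -10 = 49. Stack: [49]
STORE_FAST q → q=49. Stack: []
LOAD_CONST → push 0. Stack: [0]
LOAD_FAST q → push 49. Stack: [0, 49]
BINARY_OP & → 0 & 49 = 0. Stack: [0]
STORE_FAST q → q=0. Stack: []
LOAD_FAST t → push 252. Stack: [252]
LOAD_CONST → push 5. Stack: [252, 5]
BINARY_OP // → 252 // 5 = 50. Stack: [50]
LOAD_CONST → push 12. Stack: [50, 12]
BINARY_OP // → 50 // 12 = 4. Stack: [4]
STORE_FAST p → p=4. Stack: []
LOAD_FAST_LOAD_FAST b,q → push 31,0. Stack: [31, 0]
BINARY_OP - → 31 - 0 = 31. Stack: [31]
STORE_FAST w → w=31. Stack: []
LOAD_FAST_LOAD_FAST w,w → push 31,31. Stack: [31, 31]
BINARY_OP // → 31 // 31 = 1. Stack: [1]
RETURN_VALUE → return 1.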